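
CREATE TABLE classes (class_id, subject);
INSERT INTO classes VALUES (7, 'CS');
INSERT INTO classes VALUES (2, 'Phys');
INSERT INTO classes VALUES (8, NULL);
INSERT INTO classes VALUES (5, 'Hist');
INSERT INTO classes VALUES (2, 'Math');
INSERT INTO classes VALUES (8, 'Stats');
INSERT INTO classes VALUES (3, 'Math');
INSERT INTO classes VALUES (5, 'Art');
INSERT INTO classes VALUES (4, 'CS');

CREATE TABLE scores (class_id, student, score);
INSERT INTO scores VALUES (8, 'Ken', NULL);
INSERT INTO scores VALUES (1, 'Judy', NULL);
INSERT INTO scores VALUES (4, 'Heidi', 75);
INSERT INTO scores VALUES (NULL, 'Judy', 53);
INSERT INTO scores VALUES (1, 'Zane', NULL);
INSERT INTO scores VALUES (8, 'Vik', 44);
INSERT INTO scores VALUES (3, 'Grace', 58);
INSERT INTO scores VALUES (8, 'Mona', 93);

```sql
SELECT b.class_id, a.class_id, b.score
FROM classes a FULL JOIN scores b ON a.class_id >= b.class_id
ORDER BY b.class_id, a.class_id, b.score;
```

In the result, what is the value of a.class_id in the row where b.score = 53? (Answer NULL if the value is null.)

NULL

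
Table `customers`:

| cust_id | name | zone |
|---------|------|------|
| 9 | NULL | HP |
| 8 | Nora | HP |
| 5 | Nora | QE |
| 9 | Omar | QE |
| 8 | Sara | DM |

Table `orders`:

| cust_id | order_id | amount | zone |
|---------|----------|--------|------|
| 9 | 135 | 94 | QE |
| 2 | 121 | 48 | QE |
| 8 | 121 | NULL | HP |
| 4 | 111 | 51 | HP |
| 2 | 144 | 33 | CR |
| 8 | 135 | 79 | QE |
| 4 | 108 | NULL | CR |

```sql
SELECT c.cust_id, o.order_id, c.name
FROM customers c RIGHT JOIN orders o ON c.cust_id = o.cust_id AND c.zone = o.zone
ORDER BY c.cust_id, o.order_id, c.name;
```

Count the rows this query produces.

7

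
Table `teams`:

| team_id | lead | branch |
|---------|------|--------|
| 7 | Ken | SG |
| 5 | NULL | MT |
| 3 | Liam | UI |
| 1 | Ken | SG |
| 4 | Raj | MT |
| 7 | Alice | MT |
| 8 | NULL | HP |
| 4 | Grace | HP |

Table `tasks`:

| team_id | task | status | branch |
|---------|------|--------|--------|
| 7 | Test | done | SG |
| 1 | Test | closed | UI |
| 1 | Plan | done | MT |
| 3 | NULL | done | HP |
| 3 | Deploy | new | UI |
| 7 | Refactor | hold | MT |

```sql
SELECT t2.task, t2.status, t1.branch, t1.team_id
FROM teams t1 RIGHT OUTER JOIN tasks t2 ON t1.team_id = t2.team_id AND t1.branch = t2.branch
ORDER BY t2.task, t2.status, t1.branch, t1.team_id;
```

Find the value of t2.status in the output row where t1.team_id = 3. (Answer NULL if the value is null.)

new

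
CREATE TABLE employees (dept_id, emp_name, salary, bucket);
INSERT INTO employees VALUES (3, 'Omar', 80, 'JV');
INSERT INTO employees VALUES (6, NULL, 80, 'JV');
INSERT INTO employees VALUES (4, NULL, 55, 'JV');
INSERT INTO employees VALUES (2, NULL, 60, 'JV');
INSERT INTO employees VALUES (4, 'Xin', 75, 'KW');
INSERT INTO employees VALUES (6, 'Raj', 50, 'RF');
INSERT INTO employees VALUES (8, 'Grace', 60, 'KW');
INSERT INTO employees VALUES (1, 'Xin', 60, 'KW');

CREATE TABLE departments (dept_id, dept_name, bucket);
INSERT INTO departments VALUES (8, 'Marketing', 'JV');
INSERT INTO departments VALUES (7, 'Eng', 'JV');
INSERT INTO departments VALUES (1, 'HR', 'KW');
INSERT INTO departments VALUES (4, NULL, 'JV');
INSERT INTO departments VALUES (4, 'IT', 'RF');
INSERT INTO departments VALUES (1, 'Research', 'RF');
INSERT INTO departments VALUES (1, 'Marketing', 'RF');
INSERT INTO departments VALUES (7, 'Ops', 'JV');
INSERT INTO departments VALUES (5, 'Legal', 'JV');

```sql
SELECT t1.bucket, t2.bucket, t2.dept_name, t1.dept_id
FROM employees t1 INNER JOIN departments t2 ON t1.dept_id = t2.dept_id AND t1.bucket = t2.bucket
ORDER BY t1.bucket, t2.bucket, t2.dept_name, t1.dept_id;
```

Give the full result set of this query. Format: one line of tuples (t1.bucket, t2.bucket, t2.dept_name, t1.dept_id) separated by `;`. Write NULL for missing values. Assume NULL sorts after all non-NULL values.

INNER JOIN keeps only pairs where the ON condition holds.
Matching on t1.dept_id = t2.dept_id AND t1.bucket = t2.bucket.
- t1 row (dept_id=3, bucket=JV): no match → dropped.
- t1 row (dept_id=6, bucket=JV): no match → dropped.
- t1 row (dept_id=4, bucket=JV): matches 1 t2 row(s) → 1 output row(s).
- t1 row (dept_id=2, bucket=JV): no match → dropped.
- t1 row (dept_id=4, bucket=KW): no match → dropped.
- t1 row (dept_id=6, bucket=RF): no match → dropped.
- t1 row (dept_id=8, bucket=KW): no match → dropped.
- t1 row (dept_id=1, bucket=KW): matches 1 t2 row(s) → 1 output row(s).
After projecting and ordering:
t1.bucket | t2.bucket | t2.dept_name | t1.dept_id
JV | JV | NULL | 4
KW | KW | HR | 1

(JV, JV, NULL, 4); (KW, KW, HR, 1)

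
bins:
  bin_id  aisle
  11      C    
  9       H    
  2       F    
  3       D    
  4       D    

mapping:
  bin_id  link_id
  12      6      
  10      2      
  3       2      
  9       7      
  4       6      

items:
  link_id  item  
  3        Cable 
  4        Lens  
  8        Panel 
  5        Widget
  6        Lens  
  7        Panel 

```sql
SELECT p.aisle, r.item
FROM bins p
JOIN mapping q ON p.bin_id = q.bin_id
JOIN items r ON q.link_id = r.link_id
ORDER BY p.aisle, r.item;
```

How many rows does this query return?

2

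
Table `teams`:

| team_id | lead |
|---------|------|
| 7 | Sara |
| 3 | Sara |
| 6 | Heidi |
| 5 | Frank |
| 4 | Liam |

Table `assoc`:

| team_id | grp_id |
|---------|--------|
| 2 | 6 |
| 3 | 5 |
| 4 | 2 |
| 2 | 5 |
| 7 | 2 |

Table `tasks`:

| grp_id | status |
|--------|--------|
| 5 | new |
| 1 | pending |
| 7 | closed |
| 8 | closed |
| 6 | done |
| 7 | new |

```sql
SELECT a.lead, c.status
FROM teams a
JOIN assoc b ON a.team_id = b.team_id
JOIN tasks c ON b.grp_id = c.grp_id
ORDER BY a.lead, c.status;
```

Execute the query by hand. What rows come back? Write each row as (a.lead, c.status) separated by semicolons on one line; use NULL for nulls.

Evaluate left to right. First `teams a INNER JOIN assoc b` on team_id: 3 row(s).
Then INNER JOIN `tasks c` on grp_id: keep only rows whose b.grp_id appears in c.

(Sara, new)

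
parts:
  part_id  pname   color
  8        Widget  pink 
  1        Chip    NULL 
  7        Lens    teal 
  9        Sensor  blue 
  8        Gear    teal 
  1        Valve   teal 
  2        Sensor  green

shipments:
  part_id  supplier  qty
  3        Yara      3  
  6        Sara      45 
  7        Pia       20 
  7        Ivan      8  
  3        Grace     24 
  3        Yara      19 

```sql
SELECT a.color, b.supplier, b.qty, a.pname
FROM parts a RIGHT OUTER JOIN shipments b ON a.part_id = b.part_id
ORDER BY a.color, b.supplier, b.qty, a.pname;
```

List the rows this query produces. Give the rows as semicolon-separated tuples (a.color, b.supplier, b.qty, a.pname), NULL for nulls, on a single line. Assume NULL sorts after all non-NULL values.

RIGHT JOIN keeps every row from `shipments`; unmatched rows get NULL for `parts`'s columns.
Matching on a.part_id = b.part_id.
- a (part_id=8) has no partner in b.
- a (part_id=1) has no partner in b.
- a (part_id=7) pairs with 2 row(s) of b.
- a (part_id=9) has no partner in b.
- a (part_id=8) has no partner in b.
- a (part_id=1) has no partner in b.
- a (part_id=2) has no partner in b.
- 4 row(s) from b found no a partner → padded with NULL.
After projecting and ordering:
a.color | b.supplier | b.qty | a.pname
teal | Ivan | 8 | Lens
teal | Pia | 20 | Lens
NULL | Grace | 24 | NULL
NULL | Sara | 45 | NULL
NULL | Yara | 3 | NULL
NULL | Yara | 19 | NULL

(teal, Ivan, 8, Lens); (teal, Pia, 20, Lens); (NULL, Grace, 24, NULL); (NULL, Sara, 45, NULL); (NULL, Yara, 3, NULL); (NULL, Yara, 19, NULL)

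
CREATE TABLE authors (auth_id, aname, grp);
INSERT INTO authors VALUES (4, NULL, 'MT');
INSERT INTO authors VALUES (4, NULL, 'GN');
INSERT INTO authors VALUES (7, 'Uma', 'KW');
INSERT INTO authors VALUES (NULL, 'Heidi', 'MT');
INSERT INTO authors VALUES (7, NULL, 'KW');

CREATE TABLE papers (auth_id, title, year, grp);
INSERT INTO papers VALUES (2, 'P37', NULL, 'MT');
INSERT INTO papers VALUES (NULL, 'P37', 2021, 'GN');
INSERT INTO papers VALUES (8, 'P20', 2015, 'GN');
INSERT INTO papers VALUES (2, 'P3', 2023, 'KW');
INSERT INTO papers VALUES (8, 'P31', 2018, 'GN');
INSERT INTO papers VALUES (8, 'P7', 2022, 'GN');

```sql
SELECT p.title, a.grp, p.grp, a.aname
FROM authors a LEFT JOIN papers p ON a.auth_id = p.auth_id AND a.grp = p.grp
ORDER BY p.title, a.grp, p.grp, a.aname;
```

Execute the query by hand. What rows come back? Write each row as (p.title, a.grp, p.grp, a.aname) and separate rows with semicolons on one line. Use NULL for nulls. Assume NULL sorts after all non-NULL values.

(NULL, GN, NULL, NULL); (NULL, KW, NULL, Uma); (NULL, KW, NULL, NULL); (NULL, MT, NULL, Heidi); (NULL, MT, NULL, NULL)

LEFT JOIN keeps every row from `authors`; unmatched rows get NULL for `papers`'s columns.
Matching on a.auth_id = p.auth_id AND a.grp = p.grp. A NULL in a compared column never satisfies the condition.
- a row (auth_id=4, grp=MT): no match → kept, p columns NULL.
- a row (auth_id=4, grp=GN): no match → kept, p columns NULL.
- a row (auth_id=7, grp=KW): no match → kept, p columns NULL.
- a row (auth_id=NULL, grp=MT): no match → kept, p columns NULL.
- a row (auth_id=7, grp=KW): no match → kept, p columns NULL.
After projecting and ordering:
p.title | a.grp | p.grp | a.aname
NULL | GN | NULL | NULL
NULL | KW | NULL | Uma
NULL | KW | NULL | NULL
NULL | MT | NULL | Heidi
NULL | MT | NULL | NULL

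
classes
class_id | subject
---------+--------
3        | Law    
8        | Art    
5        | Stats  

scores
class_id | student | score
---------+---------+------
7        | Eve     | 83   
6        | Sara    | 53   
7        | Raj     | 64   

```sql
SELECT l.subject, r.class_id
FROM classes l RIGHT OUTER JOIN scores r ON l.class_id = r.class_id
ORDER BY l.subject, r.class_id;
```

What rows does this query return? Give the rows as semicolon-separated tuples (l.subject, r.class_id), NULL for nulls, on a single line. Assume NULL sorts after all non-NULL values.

(NULL, 6); (NULL, 7); (NULL, 7)

RIGHT JOIN keeps every row from `scores`; unmatched rows get NULL for `classes`'s columns.
Matching on l.class_id = r.class_id.
Matched pairs: 0; unmatched r rows kept: 3.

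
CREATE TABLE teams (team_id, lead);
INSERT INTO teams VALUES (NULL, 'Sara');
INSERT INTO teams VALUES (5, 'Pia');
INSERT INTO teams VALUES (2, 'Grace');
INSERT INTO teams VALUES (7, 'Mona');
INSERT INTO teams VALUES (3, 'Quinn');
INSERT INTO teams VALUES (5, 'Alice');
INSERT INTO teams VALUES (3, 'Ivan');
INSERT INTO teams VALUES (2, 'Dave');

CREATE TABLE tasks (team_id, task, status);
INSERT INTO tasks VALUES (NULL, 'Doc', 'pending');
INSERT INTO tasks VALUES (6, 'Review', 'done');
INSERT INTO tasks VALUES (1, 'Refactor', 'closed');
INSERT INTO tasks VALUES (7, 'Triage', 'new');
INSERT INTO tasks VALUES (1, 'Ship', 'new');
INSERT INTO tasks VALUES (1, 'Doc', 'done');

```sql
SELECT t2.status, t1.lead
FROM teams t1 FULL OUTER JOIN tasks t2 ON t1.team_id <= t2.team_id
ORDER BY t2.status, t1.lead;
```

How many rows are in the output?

FULL OUTER JOIN keeps every row from both sides; unmatched rows get NULL for the other side's columns.
Matching on t1.team_id <= t2.team_id. A NULL in a compared column never satisfies the condition.
- t1 (team_id=NULL) has no partner → padded with NULL.
- t1 (team_id=5) pairs with 2 row(s) of t2.
- t1 (team_id=2) pairs with 2 row(s) of t2.
- t1 (team_id=7) pairs with 1 row(s) of t2.
- t1 (team_id=3) pairs with 2 row(s) of t2.
- t1 (team_id=5) pairs with 2 row(s) of t2.
- t1 (team_id=3) pairs with 2 row(s) of t2.
- t1 (team_id=2) pairs with 2 row(s) of t2.
- 4 row(s) from t2 found no t1 partner → padded with NULL.
Total: 13 matched + 5 padded = 18 rows.

18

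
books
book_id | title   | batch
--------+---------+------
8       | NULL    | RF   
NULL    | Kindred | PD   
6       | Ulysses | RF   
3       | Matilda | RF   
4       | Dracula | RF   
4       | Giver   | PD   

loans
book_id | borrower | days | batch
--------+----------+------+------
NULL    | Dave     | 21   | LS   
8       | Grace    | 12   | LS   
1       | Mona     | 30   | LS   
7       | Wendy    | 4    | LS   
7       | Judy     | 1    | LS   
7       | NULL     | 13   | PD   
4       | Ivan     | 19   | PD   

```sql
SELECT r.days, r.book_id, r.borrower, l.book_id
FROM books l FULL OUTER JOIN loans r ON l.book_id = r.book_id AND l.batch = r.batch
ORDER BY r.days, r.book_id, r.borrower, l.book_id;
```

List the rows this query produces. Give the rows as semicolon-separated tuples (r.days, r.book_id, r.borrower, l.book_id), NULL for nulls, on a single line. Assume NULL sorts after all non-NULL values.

FULL OUTER JOIN keeps every row from both sides; unmatched rows get NULL for the other side's columns.
Matching on l.book_id = r.book_id AND l.batch = r.batch. A NULL in a compared column never satisfies the condition.
- l[0] book_id=8, batch=RF → no match; kept with NULLs on the r side.
- l[1] book_id=NULL, batch=PD → no match; kept with NULLs on the r side.
- l[2] book_id=6, batch=RF → no match; kept with NULLs on the r side.
- l[3] book_id=3, batch=RF → no match; kept with NULLs on the r side.
- l[4] book_id=4, batch=RF → no match; kept with NULLs on the r side.
- l[5] book_id=4, batch=PD → 1 match(es) in r → 1 row(s).
- 6 r row(s) had no l match → kept, l columns NULL.

(1, 7, Judy, NULL); (4, 7, Wendy, NULL); (12, 8, Grace, NULL); (13, 7, NULL, NULL); (19, 4, Ivan, 4); (21, NULL, Dave, NULL); (30, 1, Mona, NULL); (NULL, NULL, NULL, 3); (NULL, NULL, NULL, 4); (NULL, NULL, NULL, 6); (NULL, NULL, NULL, 8); (NULL, NULL, NULL, NULL)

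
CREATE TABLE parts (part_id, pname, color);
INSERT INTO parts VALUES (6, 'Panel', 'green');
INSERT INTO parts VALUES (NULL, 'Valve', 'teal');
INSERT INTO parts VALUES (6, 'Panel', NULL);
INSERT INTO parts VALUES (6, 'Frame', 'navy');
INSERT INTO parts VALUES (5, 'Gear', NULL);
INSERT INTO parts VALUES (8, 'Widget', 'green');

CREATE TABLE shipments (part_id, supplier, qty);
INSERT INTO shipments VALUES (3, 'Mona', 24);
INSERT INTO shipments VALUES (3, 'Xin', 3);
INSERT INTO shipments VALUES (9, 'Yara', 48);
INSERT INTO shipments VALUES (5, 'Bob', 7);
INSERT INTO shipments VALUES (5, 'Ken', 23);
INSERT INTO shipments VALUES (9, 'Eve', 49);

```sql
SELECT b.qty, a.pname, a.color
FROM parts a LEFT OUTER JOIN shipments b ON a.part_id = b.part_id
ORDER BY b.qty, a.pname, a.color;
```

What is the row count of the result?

7

LEFT JOIN keeps every row from `parts`; unmatched rows get NULL for `shipments`'s columns.
Matching on a.part_id = b.part_id. A NULL in a compared column never satisfies the condition.
Matched pairs: 2; unmatched a rows kept: 5.
Total: 2 matched + 5 padded = 7 rows.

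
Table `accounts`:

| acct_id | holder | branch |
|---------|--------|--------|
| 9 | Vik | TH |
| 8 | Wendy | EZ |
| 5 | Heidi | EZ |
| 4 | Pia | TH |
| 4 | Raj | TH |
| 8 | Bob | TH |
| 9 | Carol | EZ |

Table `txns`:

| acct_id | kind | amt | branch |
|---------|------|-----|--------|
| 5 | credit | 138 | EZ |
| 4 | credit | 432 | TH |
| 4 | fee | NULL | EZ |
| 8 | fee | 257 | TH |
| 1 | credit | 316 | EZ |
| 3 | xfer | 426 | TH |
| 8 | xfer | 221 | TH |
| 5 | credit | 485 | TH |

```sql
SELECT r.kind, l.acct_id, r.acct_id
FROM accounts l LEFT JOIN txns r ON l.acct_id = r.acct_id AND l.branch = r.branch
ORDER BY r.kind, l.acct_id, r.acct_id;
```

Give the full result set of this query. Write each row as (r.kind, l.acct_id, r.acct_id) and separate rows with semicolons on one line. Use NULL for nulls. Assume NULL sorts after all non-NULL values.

(credit, 4, 4); (credit, 4, 4); (credit, 5, 5); (fee, 8, 8); (xfer, 8, 8); (NULL, 8, NULL); (NULL, 9, NULL); (NULL, 9, NULL)

LEFT JOIN keeps every row from `accounts`; unmatched rows get NULL for `txns`'s columns.
Matching on l.acct_id = r.acct_id AND l.branch = r.branch.
- acct_id=9, branch=TH: no r row matches, row kept with r columns NULL.
- acct_id=8, branch=EZ: no r row matches, row kept with r columns NULL.
- acct_id=5, branch=EZ: 1 matching r row(s), so 1 row(s) emitted.
- acct_id=4, branch=TH: 1 matching r row(s), so 1 row(s) emitted.
- acct_id=4, branch=TH: 1 matching r row(s), so 1 row(s) emitted.
- acct_id=8, branch=TH: 2 matching r row(s), so 2 row(s) emitted.
- acct_id=9, branch=EZ: no r row matches, row kept with r columns NULL.
After projecting and ordering:
r.kind | l.acct_id | r.acct_id
credit | 4 | 4
credit | 4 | 4
credit | 5 | 5
fee | 8 | 8
xfer | 8 | 8
NULL | 8 | NULL
NULL | 9 | NULL
NULL | 9 | NULL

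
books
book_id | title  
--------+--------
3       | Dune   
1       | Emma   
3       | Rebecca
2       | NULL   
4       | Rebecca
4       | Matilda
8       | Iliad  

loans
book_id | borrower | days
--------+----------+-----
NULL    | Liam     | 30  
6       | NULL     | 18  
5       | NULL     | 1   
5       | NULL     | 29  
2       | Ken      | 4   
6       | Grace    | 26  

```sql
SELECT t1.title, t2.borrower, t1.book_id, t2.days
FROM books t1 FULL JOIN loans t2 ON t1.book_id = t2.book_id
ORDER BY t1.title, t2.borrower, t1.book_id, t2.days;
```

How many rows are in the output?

12

FULL OUTER JOIN keeps every row from both sides; unmatched rows get NULL for the other side's columns.
Matching on t1.book_id = t2.book_id. A NULL in a compared column never satisfies the condition.
Matched pairs: 1; unmatched t1 rows kept: 6; unmatched t2 rows kept: 5.
Total: 1 matched + 11 padded = 12 rows.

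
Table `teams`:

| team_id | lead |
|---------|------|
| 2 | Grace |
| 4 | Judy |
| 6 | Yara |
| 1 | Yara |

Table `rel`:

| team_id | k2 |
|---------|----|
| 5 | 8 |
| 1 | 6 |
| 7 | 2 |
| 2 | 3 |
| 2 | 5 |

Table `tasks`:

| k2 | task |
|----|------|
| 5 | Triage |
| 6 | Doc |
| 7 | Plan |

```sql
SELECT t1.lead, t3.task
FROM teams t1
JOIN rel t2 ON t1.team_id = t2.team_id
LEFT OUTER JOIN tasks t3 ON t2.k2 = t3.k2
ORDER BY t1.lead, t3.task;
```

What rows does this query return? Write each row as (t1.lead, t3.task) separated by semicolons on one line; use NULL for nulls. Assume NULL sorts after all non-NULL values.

(Grace, Triage); (Grace, NULL); (Yara, Doc)

Joins associate left-to-right: teams INNER JOIN rel on team_id gives 3 intermediate row(s).
Then LEFT JOIN `tasks t3` on k2: each of those 3 rows is kept; rows whose t2.k2 has no match in t3 get NULL for t3's columns.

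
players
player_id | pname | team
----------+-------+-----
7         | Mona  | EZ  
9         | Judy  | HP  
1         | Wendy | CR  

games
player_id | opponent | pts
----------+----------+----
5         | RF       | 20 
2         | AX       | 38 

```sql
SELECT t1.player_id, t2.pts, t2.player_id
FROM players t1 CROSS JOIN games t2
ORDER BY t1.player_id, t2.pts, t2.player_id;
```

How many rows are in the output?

CROSS JOIN pairs every row of `players` with every row of `games`: 3 × 2 = 6 rows.

6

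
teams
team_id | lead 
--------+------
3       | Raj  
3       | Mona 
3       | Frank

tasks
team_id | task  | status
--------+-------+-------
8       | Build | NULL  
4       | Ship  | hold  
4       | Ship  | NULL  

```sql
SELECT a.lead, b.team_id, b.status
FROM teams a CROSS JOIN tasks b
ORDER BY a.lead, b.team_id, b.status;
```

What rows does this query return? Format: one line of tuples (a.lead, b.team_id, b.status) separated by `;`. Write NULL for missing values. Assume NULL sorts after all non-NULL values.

CROSS JOIN pairs every row of `teams` with every row of `tasks`: 3 × 3 = 9 rows.
After projecting and ordering:
a.lead | b.team_id | b.status
Frank | 4 | hold
Frank | 4 | NULL
Frank | 8 | NULL
Mona | 4 | hold
Mona | 4 | NULL
Mona | 8 | NULL
Raj | 4 | hold
Raj | 4 | NULL
Raj | 8 | NULL

(Frank, 4, hold); (Frank, 4, NULL); (Frank, 8, NULL); (Mona, 4, hold); (Mona, 4, NULL); (Mona, 8, NULL); (Raj, 4, hold); (Raj, 4, NULL); (Raj, 8, NULL)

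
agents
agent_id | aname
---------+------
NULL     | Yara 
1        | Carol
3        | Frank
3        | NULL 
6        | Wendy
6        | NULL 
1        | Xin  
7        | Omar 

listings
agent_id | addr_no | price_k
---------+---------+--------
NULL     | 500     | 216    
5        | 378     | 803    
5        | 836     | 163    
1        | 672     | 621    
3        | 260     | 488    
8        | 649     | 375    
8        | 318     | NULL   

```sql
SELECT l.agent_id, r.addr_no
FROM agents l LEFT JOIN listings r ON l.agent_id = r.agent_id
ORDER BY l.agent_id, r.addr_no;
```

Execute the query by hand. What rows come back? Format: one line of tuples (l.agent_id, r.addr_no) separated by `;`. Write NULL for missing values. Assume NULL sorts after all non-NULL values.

LEFT JOIN keeps every row from `agents`; unmatched rows get NULL for `listings`'s columns.
Matching on l.agent_id = r.agent_id. A NULL in a compared column never satisfies the condition.
- agent_id=NULL: no r row matches, row kept with r columns NULL.
- agent_id=1: 1 matching r row(s), so 1 row(s) emitted.
- agent_id=3: 1 matching r row(s), so 1 row(s) emitted.
- agent_id=3: 1 matching r row(s), so 1 row(s) emitted.
- agent_id=6: no r row matches, row kept with r columns NULL.
- agent_id=6: no r row matches, row kept with r columns NULL.
- agent_id=1: 1 matching r row(s), so 1 row(s) emitted.
- agent_id=7: no r row matches, row kept with r columns NULL.
After projecting and ordering:
l.agent_id | r.addr_no
1 | 672
1 | 672
3 | 260
3 | 260
6 | NULL
6 | NULL
7 | NULL
NULL | NULL

(1, 672); (1, 672); (3, 260); (3, 260); (6, NULL); (6, NULL); (7, NULL); (NULL, NULL)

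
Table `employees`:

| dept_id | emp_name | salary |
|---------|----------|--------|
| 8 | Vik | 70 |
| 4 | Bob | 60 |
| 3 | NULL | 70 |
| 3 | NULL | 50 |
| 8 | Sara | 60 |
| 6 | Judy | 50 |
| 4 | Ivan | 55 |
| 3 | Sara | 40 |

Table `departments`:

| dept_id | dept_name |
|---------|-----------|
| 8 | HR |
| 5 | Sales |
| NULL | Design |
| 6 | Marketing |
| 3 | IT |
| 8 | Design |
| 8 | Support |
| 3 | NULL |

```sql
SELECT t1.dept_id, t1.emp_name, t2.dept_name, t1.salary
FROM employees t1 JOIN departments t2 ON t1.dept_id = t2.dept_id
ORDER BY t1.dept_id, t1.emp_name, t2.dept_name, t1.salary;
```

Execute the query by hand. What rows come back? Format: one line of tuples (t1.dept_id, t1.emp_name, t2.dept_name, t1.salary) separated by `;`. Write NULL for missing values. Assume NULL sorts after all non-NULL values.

INNER JOIN keeps only pairs where the ON condition holds.
Matching on t1.dept_id = t2.dept_id. A NULL in a compared column never satisfies the condition.
Matched pairs: 13.

(3, Sara, IT, 40); (3, Sara, NULL, 40); (3, NULL, IT, 50); (3, NULL, IT, 70); (3, NULL, NULL, 50); (3, NULL, NULL, 70); (6, Judy, Marketing, 50); (8, Sara, Design, 60); (8, Sara, HR, 60); (8, Sara, Support, 60); (8, Vik, Design, 70); (8, Vik, HR, 70); (8, Vik, Support, 70)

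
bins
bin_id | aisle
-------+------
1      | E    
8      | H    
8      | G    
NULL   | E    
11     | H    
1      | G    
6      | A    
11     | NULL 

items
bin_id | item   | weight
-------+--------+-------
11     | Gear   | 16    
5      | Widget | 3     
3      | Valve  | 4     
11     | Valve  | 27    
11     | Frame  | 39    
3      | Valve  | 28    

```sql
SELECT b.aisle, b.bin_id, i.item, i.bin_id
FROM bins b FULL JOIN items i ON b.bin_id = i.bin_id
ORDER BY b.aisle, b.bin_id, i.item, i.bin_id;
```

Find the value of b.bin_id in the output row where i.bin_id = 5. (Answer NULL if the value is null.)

FULL OUTER JOIN keeps every row from both sides; unmatched rows get NULL for the other side's columns.
Matching on b.bin_id = i.bin_id. A NULL in a compared column never satisfies the condition.
- b[0] bin_id=1 → no match; kept with NULLs on the i side.
- b[1] bin_id=8 → no match; kept with NULLs on the i side.
- b[2] bin_id=8 → no match; kept with NULLs on the i side.
- b[3] bin_id=NULL → no match; kept with NULLs on the i side.
- b[4] bin_id=11 → 3 match(es) in i → 3 row(s).
- b[5] bin_id=1 → no match; kept with NULLs on the i side.
- b[6] bin_id=6 → no match; kept with NULLs on the i side.
- b[7] bin_id=11 → 3 match(es) in i → 3 row(s).
- 3 i row(s) had no b match → kept, b columns NULL.

NULL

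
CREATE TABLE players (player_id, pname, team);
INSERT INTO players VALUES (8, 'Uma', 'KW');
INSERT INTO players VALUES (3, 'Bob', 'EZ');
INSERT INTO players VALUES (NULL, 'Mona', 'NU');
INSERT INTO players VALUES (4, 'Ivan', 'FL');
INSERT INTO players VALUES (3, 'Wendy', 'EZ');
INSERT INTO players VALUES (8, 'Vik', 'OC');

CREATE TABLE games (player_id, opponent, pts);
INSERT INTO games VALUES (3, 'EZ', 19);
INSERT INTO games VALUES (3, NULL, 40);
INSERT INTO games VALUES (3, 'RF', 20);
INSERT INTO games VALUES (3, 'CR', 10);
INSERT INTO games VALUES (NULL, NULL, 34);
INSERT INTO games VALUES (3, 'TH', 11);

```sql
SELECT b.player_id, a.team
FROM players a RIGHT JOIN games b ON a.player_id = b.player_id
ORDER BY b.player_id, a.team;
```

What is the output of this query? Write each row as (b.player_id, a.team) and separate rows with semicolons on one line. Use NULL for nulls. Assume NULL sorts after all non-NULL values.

RIGHT JOIN keeps every row from `games`; unmatched rows get NULL for `players`'s columns.
Matching on a.player_id = b.player_id. A NULL in a compared column never satisfies the condition.
- a row (player_id=8): no match.
- a row (player_id=3): matches 5 b row(s) → 5 output row(s).
- a row (player_id=NULL): no match.
- a row (player_id=4): no match.
- a row (player_id=3): matches 5 b row(s) → 5 output row(s).
- a row (player_id=8): no match.
- plus 1 unmatched b row(s), each kept with NULL a columns.

(3, EZ); (3, EZ); (3, EZ); (3, EZ); (3, EZ); (3, EZ); (3, EZ); (3, EZ); (3, EZ); (3, EZ); (NULL, NULL)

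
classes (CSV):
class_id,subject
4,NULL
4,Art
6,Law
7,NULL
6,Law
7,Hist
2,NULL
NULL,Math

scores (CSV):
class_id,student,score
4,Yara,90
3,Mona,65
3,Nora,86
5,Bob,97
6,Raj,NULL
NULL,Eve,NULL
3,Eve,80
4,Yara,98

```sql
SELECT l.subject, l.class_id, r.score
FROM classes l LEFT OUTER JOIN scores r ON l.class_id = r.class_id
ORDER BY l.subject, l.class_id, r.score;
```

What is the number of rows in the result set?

LEFT JOIN keeps every row from `classes`; unmatched rows get NULL for `scores`'s columns.
Matching on l.class_id = r.class_id. A NULL in a compared column never satisfies the condition.
Matched pairs: 6; unmatched l rows kept: 4.
Total: 6 matched + 4 padded = 10 rows.

10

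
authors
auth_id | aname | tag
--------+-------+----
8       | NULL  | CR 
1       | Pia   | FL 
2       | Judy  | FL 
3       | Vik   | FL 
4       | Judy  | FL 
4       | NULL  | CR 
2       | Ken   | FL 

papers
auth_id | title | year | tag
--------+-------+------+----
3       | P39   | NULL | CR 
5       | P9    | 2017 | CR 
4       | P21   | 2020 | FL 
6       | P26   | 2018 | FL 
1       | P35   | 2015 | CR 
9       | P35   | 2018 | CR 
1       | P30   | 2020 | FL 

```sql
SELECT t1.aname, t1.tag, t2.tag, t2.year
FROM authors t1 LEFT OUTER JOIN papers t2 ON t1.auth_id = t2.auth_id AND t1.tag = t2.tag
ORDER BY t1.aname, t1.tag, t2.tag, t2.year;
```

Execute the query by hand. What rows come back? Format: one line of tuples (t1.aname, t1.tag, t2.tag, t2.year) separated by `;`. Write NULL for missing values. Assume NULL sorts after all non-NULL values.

(Judy, FL, FL, 2020); (Judy, FL, NULL, NULL); (Ken, FL, NULL, NULL); (Pia, FL, FL, 2020); (Vik, FL, NULL, NULL); (NULL, CR, NULL, NULL); (NULL, CR, NULL, NULL)

LEFT JOIN keeps every row from `authors`; unmatched rows get NULL for `papers`'s columns.
Matching on t1.auth_id = t2.auth_id AND t1.tag = t2.tag.
- t1[0] auth_id=8, tag=CR → no match; kept with NULLs on the t2 side.
- t1[1] auth_id=1, tag=FL → 1 match(es) in t2 → 1 row(s).
- t1[2] auth_id=2, tag=FL → no match; kept with NULLs on the t2 side.
- t1[3] auth_id=3, tag=FL → no match; kept with NULLs on the t2 side.
- t1[4] auth_id=4, tag=FL → 1 match(es) in t2 → 1 row(s).
- t1[5] auth_id=4, tag=CR → no match; kept with NULLs on the t2 side.
- t1[6] auth_id=2, tag=FL → no match; kept with NULLs on the t2 side.
After projecting and ordering:
t1.aname | t1.tag | t2.tag | t2.year
Judy | FL | FL | 2020
Judy | FL | NULL | NULL
Ken | FL | NULL | NULL
Pia | FL | FL | 2020
Vik | FL | NULL | NULL
NULL | CR | NULL | NULL
NULL | CR | NULL | NULL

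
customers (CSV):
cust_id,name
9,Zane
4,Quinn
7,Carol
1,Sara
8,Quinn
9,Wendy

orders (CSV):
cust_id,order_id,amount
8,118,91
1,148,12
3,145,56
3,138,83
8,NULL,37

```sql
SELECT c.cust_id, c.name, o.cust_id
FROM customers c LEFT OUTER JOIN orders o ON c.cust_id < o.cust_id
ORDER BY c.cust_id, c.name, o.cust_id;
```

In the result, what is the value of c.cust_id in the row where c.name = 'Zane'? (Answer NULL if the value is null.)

9

LEFT JOIN keeps every row from `customers`; unmatched rows get NULL for `orders`'s columns.
Matching on c.cust_id < o.cust_id.
- c row (cust_id=9): no match → kept, o columns NULL.
- c row (cust_id=4): matches 2 o row(s) → 2 output row(s).
- c row (cust_id=7): matches 2 o row(s) → 2 output row(s).
- c row (cust_id=1): matches 4 o row(s) → 4 output row(s).
- c row (cust_id=8): no match → kept, o columns NULL.
- c row (cust_id=9): no match → kept, o columns NULL.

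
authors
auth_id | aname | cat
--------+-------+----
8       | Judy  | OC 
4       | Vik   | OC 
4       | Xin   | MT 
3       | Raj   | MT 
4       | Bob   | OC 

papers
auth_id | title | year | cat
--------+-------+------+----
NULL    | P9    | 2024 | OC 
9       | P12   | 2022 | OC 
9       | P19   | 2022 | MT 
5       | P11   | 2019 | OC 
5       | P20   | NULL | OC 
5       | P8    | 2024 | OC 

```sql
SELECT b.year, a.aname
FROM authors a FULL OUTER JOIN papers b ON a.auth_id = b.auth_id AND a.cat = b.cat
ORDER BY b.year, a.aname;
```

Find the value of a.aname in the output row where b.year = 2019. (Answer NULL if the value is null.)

NULL

FULL OUTER JOIN keeps every row from both sides; unmatched rows get NULL for the other side's columns.
Matching on a.auth_id = b.auth_id AND a.cat = b.cat. A NULL in a compared column never satisfies the condition.
- a[0] auth_id=8, cat=OC → no match; kept with NULLs on the b side.
- a[1] auth_id=4, cat=OC → no match; kept with NULLs on the b side.
- a[2] auth_id=4, cat=MT → no match; kept with NULLs on the b side.
- a[3] auth_id=3, cat=MT → no match; kept with NULLs on the b side.
- a[4] auth_id=4, cat=OC → no match; kept with NULLs on the b side.
- plus 6 unmatched b row(s), each kept with NULL a columns.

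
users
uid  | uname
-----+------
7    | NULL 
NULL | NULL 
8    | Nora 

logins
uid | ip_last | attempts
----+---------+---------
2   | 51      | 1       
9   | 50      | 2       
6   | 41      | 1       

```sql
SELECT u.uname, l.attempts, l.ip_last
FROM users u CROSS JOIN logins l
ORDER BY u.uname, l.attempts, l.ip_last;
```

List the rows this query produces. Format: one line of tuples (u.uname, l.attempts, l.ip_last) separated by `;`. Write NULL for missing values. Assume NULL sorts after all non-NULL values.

(Nora, 1, 41); (Nora, 1, 51); (Nora, 2, 50); (NULL, 1, 41); (NULL, 1, 41); (NULL, 1, 51); (NULL, 1, 51); (NULL, 2, 50); (NULL, 2, 50)

CROSS JOIN pairs every row of `users` with every row of `logins`: 3 × 3 = 9 rows.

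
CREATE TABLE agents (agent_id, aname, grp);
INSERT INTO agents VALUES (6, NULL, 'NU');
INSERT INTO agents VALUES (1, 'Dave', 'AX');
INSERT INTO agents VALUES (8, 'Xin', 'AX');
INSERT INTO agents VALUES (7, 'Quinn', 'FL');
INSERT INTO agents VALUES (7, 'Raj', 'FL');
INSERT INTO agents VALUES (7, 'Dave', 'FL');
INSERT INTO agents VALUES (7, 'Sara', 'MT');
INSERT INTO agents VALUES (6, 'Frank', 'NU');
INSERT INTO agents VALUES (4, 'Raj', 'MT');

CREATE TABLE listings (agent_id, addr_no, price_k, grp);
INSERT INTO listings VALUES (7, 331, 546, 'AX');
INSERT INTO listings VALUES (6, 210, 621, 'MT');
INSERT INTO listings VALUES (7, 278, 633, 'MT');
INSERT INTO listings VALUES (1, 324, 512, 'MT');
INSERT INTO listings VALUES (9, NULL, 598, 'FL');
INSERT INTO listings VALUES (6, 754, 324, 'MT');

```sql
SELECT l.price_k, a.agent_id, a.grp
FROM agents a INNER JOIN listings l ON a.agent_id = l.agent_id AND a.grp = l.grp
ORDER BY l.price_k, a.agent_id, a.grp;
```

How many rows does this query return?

INNER JOIN keeps only pairs where the ON condition holds.
Matching on a.agent_id = l.agent_id AND a.grp = l.grp.
- a (agent_id=6, grp=NU) has no partner → excluded.
- a (agent_id=1, grp=AX) has no partner → excluded.
- a (agent_id=8, grp=AX) has no partner → excluded.
- a (agent_id=7, grp=FL) has no partner → excluded.
- a (agent_id=7, grp=FL) has no partner → excluded.
- a (agent_id=7, grp=FL) has no partner → excluded.
- a (agent_id=7, grp=MT) pairs with 1 row(s) of l.
- a (agent_id=6, grp=NU) has no partner → excluded.
- a (agent_id=4, grp=MT) has no partner → excluded.
Total: 1 rows.

1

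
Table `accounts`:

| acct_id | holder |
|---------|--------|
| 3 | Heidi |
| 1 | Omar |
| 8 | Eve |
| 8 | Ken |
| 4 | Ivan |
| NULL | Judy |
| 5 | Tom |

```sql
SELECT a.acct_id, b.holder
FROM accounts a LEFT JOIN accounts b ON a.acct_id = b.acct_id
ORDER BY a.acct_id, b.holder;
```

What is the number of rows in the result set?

LEFT JOIN keeps every row from `accounts a`; unmatched rows get NULL for `accounts b`'s columns.
Matching on a.acct_id = b.acct_id. A NULL in a compared column never satisfies the condition.
Matched pairs: 8; unmatched a rows kept: 1.
Total: 8 matched + 1 padded = 9 rows.

9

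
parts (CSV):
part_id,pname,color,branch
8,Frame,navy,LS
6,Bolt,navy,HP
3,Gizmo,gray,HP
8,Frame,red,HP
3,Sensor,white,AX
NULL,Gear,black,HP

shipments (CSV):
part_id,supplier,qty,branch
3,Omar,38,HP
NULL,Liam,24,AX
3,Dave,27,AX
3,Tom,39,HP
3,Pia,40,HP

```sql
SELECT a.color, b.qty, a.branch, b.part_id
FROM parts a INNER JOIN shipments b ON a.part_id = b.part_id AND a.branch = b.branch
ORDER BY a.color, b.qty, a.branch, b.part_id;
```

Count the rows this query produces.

4

INNER JOIN keeps only pairs where the ON condition holds.
Matching on a.part_id = b.part_id AND a.branch = b.branch. A NULL in a compared column never satisfies the condition.
Matched pairs: 4.
Total: 4 rows.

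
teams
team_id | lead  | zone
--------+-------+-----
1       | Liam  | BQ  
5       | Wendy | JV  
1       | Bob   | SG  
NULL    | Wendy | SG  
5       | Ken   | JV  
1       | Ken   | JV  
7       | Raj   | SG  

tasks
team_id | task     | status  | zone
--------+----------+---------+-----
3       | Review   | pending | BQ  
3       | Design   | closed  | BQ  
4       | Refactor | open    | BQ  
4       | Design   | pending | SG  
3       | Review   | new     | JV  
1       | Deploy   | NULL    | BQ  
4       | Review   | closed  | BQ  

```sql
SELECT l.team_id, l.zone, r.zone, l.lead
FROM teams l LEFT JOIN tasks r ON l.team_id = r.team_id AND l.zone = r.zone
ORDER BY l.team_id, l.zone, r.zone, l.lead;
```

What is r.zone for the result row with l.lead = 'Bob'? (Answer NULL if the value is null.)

NULL

LEFT JOIN keeps every row from `teams`; unmatched rows get NULL for `tasks`'s columns.
Matching on l.team_id = r.team_id AND l.zone = r.zone. A NULL in a compared column never satisfies the condition.
Matched pairs: 1; unmatched l rows kept: 6.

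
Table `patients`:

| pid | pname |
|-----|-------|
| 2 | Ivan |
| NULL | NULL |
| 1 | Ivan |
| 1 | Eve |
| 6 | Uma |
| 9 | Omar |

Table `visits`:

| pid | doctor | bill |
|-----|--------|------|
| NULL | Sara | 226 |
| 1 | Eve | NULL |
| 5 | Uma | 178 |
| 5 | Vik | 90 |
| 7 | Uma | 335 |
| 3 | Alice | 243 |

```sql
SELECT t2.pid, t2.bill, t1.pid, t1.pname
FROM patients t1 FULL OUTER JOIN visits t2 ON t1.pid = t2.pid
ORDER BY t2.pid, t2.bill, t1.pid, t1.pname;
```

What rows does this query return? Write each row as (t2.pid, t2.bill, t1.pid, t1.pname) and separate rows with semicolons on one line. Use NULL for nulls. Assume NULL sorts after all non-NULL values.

(1, NULL, 1, Eve); (1, NULL, 1, Ivan); (3, 243, NULL, NULL); (5, 90, NULL, NULL); (5, 178, NULL, NULL); (7, 335, NULL, NULL); (NULL, 226, NULL, NULL); (NULL, NULL, 2, Ivan); (NULL, NULL, 6, Uma); (NULL, NULL, 9, Omar); (NULL, NULL, NULL, NULL)

FULL OUTER JOIN keeps every row from both sides; unmatched rows get NULL for the other side's columns.
Matching on t1.pid = t2.pid. A NULL in a compared column never satisfies the condition.
Matched pairs: 2; unmatched t1 rows kept: 4; unmatched t2 rows kept: 5.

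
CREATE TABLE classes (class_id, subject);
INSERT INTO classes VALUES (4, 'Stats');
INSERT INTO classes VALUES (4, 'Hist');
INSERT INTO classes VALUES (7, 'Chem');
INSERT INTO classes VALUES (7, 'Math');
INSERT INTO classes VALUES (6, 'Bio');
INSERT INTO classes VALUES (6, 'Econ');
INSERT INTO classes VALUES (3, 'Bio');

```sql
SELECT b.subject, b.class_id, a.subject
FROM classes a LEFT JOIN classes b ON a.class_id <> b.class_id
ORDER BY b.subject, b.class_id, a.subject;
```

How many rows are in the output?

36

LEFT JOIN keeps every row from `classes a`; unmatched rows get NULL for `classes b`'s columns.
Matching on a.class_id <> b.class_id.
Matched pairs: 36; unmatched a rows kept: 0.
Total: 36 rows.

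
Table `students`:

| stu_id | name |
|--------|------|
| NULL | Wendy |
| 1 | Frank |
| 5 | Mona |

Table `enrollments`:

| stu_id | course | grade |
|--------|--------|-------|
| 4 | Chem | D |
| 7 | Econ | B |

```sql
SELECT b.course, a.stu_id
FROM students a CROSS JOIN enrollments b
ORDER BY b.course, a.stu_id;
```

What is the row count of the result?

6

CROSS JOIN pairs every row of `students` with every row of `enrollments`: 3 × 2 = 6 rows.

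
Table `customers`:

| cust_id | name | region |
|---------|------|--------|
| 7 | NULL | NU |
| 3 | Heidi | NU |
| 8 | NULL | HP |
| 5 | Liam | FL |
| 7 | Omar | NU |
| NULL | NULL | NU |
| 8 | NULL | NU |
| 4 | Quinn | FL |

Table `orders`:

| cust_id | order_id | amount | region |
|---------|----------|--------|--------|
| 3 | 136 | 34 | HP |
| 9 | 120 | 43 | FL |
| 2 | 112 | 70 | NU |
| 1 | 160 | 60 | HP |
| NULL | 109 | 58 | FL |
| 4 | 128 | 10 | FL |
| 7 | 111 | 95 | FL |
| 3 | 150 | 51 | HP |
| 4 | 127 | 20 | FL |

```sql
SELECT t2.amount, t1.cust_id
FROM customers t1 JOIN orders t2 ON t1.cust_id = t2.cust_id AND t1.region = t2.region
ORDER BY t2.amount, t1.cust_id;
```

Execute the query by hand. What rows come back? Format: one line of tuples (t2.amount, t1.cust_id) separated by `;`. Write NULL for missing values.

(10, 4); (20, 4)

INNER JOIN keeps only pairs where the ON condition holds.
Matching on t1.cust_id = t2.cust_id AND t1.region = t2.region. A NULL in a compared column never satisfies the condition.
Matched pairs: 2.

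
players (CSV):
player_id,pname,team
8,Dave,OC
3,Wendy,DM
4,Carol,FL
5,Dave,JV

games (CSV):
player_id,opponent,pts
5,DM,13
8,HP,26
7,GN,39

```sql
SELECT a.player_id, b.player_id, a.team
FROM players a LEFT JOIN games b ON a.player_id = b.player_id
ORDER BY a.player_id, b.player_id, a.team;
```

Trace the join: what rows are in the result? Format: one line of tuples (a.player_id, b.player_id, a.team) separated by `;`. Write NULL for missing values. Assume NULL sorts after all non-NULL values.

(3, NULL, DM); (4, NULL, FL); (5, 5, JV); (8, 8, OC)

LEFT JOIN keeps every row from `players`; unmatched rows get NULL for `games`'s columns.
Matching on a.player_id = b.player_id.
- a (player_id=8) pairs with 1 row(s) of b.
- a (player_id=3) has no partner → padded with NULL.
- a (player_id=4) has no partner → padded with NULL.
- a (player_id=5) pairs with 1 row(s) of b.
After projecting and ordering:
a.player_id | b.player_id | a.team
3 | NULL | DM
4 | NULL | FL
5 | 5 | JV
8 | 8 | OC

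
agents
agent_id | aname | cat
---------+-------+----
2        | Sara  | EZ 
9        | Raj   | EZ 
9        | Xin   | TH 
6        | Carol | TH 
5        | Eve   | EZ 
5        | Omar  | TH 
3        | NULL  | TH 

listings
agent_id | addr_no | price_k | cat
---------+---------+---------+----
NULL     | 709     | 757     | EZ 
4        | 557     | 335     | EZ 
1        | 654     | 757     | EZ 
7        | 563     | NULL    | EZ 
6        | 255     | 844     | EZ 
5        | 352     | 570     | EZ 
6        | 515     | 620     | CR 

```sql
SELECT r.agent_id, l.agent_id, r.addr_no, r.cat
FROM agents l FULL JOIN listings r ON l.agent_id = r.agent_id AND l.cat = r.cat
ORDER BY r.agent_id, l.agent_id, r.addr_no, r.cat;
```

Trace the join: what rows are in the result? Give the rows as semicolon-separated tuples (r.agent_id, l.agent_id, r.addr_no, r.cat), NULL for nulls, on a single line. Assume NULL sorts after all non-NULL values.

FULL OUTER JOIN keeps every row from both sides; unmatched rows get NULL for the other side's columns.
Matching on l.agent_id = r.agent_id AND l.cat = r.cat. A NULL in a compared column never satisfies the condition.
- l[0] agent_id=2, cat=EZ → no match; kept with NULLs on the r side.
- l[1] agent_id=9, cat=EZ → no match; kept with NULLs on the r side.
- l[2] agent_id=9, cat=TH → no match; kept with NULLs on the r side.
- l[3] agent_id=6, cat=TH → no match; kept with NULLs on the r side.
- l[4] agent_id=5, cat=EZ → 1 match(es) in r → 1 row(s).
- l[5] agent_id=5, cat=TH → no match; kept with NULLs on the r side.
- l[6] agent_id=3, cat=TH → no match; kept with NULLs on the r side.
- 6 row(s) from r found no l partner → padded with NULL.

(1, NULL, 654, EZ); (4, NULL, 557, EZ); (5, 5, 352, EZ); (6, NULL, 255, EZ); (6, NULL, 515, CR); (7, NULL, 563, EZ); (NULL, 2, NULL, NULL); (NULL, 3, NULL, NULL); (NULL, 5, NULL, NULL); (NULL, 6, NULL, NULL); (NULL, 9, NULL, NULL); (NULL, 9, NULL, NULL); (NULL, NULL, 709, EZ)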